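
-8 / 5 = -1.60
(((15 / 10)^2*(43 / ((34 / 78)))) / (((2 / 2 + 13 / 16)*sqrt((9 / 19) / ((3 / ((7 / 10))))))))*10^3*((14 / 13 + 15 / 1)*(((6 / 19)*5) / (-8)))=-63855000*sqrt(3990) / 3451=-1168789.76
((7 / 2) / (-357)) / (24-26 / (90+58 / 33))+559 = 1023671906 / 1831257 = 559.00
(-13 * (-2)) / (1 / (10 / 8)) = 65 / 2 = 32.50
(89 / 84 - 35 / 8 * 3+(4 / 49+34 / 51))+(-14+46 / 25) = -23.48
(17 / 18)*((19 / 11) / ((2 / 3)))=323 / 132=2.45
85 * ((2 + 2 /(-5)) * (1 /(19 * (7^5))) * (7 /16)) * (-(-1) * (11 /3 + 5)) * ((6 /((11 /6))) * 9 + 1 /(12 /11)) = 46631 /950796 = 0.05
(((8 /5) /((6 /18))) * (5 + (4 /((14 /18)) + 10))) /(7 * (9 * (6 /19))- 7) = 64296 /8575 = 7.50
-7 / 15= -0.47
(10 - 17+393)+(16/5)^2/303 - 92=2227306/7575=294.03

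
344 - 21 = 323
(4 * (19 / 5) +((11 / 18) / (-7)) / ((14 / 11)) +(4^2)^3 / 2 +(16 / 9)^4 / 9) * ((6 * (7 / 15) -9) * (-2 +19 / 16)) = 48139782559817 / 4629441600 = 10398.62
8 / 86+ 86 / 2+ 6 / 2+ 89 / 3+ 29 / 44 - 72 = 25081 / 5676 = 4.42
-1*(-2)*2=4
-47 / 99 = -0.47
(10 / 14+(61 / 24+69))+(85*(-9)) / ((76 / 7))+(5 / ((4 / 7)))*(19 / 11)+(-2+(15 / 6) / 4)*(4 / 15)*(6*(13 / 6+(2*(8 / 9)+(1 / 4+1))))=2886883 / 526680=5.48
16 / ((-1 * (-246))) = 8 / 123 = 0.07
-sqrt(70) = -8.37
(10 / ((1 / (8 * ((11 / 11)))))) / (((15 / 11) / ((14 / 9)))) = 2464 / 27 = 91.26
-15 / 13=-1.15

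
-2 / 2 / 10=-1 / 10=-0.10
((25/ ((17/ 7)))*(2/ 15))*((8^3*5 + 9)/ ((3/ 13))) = 2337790/ 153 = 15279.67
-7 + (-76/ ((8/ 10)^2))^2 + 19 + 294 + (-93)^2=368905/ 16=23056.56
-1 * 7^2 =-49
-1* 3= -3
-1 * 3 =-3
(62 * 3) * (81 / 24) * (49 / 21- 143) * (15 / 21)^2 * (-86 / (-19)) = -189852525 / 931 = -203923.23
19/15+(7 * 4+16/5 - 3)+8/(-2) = 382/15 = 25.47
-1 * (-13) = 13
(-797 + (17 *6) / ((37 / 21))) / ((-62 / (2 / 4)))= 27347 / 4588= 5.96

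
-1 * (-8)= 8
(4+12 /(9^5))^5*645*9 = 650586726438134873288867840 /109418989131512359209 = 5945830.17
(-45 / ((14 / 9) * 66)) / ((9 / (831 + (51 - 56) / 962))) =-11991255 / 296296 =-40.47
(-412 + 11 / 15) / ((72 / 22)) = -67859 / 540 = -125.66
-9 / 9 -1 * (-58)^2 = -3365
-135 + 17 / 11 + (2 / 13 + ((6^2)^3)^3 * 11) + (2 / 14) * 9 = 1118276682875796429 / 1001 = 1117159523352443.99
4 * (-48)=-192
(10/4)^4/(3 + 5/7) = 10.52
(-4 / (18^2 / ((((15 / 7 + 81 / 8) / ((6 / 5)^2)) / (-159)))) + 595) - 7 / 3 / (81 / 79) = 5129849437 / 8654688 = 592.72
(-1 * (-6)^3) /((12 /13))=234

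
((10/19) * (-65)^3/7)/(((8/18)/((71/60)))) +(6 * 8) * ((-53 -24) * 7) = -86022933/1064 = -80848.62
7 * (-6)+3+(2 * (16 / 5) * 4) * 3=189 / 5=37.80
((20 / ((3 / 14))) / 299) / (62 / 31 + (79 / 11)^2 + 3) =0.01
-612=-612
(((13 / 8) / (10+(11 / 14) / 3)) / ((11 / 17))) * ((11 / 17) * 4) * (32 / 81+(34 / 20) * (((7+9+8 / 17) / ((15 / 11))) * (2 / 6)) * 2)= 519064 / 58185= 8.92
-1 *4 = -4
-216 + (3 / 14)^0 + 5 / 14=-214.64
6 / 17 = 0.35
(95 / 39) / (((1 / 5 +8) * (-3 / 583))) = -276925 / 4797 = -57.73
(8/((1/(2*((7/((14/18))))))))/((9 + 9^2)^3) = 2/10125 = 0.00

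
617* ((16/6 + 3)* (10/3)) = 104890/9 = 11654.44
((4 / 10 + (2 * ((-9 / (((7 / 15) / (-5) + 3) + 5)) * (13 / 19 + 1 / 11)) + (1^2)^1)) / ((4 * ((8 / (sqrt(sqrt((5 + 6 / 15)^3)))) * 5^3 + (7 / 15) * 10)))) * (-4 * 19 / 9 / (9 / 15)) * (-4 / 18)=-706065625000000 * 15^(1 / 4) / 1375945209743435397- 5535554500 * 15^(3 / 4) / 152882801082603933 + 232493289 / 50960933694201311 + 1976983750000 * sqrt(15) / 458648403247811799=-0.00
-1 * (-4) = 4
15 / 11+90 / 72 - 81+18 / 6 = -3317 / 44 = -75.39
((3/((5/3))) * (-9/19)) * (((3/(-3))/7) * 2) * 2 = 0.49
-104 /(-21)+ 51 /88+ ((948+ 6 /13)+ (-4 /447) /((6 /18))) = 3414796015 /3579576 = 953.97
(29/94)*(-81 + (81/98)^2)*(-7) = 22369527/128968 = 173.45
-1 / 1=-1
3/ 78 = 1/ 26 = 0.04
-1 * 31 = -31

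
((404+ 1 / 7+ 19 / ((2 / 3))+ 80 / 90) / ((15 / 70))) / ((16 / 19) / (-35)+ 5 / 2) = 72651250 / 88911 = 817.12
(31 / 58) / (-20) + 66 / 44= 1709 / 1160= 1.47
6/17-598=-10160/17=-597.65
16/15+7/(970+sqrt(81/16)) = 1.07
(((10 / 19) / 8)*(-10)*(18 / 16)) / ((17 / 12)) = -0.52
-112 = -112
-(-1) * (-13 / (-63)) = 13 / 63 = 0.21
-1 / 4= -0.25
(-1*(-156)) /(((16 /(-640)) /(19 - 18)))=-6240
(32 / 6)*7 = 112 / 3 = 37.33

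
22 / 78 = 11 / 39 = 0.28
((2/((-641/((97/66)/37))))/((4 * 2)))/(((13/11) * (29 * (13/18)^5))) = -7637004/3319845442537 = -0.00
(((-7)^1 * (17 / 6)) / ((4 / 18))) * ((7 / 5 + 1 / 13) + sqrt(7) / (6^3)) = -132.91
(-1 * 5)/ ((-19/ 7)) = 35/ 19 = 1.84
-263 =-263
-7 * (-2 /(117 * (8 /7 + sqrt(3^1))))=-784 /9711 + 686 * sqrt(3) /9711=0.04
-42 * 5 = -210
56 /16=3.50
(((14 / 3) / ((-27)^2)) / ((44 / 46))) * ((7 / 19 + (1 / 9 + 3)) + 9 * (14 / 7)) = 591353 / 4113747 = 0.14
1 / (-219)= -0.00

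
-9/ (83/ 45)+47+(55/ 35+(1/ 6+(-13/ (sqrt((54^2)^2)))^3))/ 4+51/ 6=2941961681331319/ 57623373851904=51.06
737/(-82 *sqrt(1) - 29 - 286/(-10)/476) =-1754060/264037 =-6.64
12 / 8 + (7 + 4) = 25 / 2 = 12.50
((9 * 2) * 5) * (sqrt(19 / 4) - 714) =-64260+45 * sqrt(19) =-64063.85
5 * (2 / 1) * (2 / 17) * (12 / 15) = 0.94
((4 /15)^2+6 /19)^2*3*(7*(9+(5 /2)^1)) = 220225138 /6091875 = 36.15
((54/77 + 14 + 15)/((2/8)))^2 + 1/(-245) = 418429399/29645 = 14114.67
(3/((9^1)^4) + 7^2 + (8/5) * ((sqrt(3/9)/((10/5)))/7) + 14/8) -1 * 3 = 4 * sqrt(3)/105 + 417721/8748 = 47.82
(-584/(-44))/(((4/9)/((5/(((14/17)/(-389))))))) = -21723705/308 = -70531.51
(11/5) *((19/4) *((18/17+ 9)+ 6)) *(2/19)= 3003/170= 17.66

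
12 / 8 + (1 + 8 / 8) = 7 / 2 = 3.50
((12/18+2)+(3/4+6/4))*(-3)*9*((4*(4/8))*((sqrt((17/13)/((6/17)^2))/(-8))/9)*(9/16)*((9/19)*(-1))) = -27081*sqrt(221)/126464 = -3.18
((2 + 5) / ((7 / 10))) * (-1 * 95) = -950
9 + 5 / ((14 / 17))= 211 / 14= 15.07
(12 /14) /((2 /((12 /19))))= 36 /133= 0.27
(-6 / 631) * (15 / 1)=-90 / 631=-0.14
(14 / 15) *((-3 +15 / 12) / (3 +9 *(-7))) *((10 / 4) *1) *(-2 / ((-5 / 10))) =49 / 180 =0.27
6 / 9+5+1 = 20 / 3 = 6.67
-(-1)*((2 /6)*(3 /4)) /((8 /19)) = 19 /32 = 0.59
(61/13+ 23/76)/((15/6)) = 987/494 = 2.00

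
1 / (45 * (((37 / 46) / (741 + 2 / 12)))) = 102281 / 4995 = 20.48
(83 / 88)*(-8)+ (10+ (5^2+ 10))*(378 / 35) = 5263 / 11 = 478.45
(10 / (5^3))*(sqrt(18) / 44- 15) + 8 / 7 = -2 / 35 + 3*sqrt(2) / 550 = -0.05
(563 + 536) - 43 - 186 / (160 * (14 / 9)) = 1181883 / 1120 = 1055.25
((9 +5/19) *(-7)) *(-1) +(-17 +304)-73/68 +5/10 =453839/1292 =351.27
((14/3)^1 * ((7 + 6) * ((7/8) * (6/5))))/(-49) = -13/10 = -1.30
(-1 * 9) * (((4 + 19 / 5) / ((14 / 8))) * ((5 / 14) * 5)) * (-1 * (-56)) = -28080 / 7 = -4011.43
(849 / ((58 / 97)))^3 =558519413800977 / 195112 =2862557986.19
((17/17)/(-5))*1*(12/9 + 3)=-13/15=-0.87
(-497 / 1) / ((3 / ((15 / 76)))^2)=-12425 / 5776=-2.15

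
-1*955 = -955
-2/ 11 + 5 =53/ 11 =4.82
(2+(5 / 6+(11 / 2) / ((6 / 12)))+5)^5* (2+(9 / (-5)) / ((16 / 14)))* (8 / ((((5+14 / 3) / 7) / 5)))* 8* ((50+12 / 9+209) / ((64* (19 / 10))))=8561704156448135 / 17138304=499565427.04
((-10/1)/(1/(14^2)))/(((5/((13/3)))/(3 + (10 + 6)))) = -96824/3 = -32274.67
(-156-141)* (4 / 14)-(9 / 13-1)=-7694 / 91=-84.55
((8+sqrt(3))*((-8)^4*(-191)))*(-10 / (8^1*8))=122240*sqrt(3)+977920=1189645.89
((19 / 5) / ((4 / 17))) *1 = 323 / 20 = 16.15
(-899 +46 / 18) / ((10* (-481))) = 4034 / 21645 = 0.19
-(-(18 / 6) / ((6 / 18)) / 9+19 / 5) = -14 / 5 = -2.80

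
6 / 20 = 3 / 10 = 0.30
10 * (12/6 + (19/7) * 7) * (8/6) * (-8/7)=-320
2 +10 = 12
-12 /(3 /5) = -20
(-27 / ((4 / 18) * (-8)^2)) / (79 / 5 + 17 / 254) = -17145 / 143296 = -0.12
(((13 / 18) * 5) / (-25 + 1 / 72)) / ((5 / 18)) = -936 / 1799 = -0.52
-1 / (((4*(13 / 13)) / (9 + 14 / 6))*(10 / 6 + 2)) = -17 / 22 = -0.77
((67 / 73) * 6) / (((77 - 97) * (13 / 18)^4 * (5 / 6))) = -63300528 / 52123825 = -1.21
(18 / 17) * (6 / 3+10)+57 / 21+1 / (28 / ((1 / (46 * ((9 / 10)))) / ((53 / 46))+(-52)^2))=111.99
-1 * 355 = -355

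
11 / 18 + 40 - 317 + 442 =2981 / 18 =165.61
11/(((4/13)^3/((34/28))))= 410839/896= 458.53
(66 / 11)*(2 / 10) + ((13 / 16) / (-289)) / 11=305119 / 254320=1.20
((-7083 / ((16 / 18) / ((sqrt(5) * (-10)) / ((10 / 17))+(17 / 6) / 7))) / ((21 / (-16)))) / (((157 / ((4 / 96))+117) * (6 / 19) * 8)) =254201 / 1015280 - 762603 * sqrt(5) / 72520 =-23.26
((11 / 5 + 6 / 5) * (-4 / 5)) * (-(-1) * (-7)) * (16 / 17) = 448 / 25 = 17.92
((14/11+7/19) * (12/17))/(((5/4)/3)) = 49392/17765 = 2.78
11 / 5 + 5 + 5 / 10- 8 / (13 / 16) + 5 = 371 / 130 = 2.85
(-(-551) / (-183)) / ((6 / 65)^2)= -2327975 / 6588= -353.37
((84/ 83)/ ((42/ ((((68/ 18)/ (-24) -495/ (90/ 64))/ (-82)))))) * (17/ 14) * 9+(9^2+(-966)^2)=533535972409/ 571704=933238.13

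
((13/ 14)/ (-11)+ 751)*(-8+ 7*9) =578205/ 14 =41300.36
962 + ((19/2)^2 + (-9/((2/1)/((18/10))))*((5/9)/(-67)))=282021/268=1052.32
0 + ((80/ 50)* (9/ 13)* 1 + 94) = 6182/ 65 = 95.11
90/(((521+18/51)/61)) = 93330/8863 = 10.53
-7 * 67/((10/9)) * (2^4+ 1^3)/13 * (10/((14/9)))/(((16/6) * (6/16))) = -92259/26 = -3548.42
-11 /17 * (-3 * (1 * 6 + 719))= 23925 /17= 1407.35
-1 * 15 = -15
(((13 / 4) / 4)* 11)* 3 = 429 / 16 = 26.81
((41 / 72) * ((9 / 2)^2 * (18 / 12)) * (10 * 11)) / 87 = 20295 / 928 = 21.87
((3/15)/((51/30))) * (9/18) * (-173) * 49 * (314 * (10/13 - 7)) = 215604018/221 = 975583.79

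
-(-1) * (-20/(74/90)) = -900/37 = -24.32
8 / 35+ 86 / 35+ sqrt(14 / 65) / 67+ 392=sqrt(910) / 4355+ 13814 / 35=394.69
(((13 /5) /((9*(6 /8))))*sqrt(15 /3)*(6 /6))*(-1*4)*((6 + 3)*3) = -208*sqrt(5) /5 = -93.02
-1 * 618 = -618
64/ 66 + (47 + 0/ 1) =1583/ 33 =47.97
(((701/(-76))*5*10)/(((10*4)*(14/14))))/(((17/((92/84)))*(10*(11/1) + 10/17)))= -16123/2400384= -0.01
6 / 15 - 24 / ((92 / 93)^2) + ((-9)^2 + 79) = 718781 / 5290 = 135.88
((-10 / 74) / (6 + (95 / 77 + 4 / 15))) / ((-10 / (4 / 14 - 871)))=-1.57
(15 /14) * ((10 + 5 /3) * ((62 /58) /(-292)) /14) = -775 /237104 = -0.00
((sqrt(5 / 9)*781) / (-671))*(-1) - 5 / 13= -5 / 13 + 71*sqrt(5) / 183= 0.48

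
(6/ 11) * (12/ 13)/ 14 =36/ 1001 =0.04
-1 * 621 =-621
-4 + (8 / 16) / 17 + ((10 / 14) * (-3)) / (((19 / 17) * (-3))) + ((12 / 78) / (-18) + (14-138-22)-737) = -468939469 / 529074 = -886.34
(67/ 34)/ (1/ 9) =603/ 34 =17.74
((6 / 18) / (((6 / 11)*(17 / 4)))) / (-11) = -2 / 153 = -0.01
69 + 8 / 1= 77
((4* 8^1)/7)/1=32/7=4.57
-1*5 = -5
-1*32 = -32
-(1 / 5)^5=-0.00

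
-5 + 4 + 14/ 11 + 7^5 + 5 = 184935/ 11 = 16812.27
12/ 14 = 6/ 7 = 0.86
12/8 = 3/2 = 1.50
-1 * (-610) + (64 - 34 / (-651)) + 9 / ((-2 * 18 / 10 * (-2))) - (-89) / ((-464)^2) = 94648862227 / 140157696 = 675.30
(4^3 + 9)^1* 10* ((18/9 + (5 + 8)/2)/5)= 1241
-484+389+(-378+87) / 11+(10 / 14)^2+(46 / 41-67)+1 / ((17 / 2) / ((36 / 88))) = -70167915 / 375683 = -186.77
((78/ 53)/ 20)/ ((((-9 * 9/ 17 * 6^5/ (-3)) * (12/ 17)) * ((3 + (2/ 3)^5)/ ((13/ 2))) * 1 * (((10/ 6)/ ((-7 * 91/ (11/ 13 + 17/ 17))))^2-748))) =-3349269670201/ 142998476141232506880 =-0.00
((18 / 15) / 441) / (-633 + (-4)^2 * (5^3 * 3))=2 / 3944745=0.00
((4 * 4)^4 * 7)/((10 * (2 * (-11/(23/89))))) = -2637824/4895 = -538.88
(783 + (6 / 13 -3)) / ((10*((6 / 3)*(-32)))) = -5073 / 4160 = -1.22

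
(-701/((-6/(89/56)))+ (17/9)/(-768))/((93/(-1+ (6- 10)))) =-44919485/4499712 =-9.98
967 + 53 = 1020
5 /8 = 0.62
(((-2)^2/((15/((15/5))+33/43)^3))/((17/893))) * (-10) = -354998755/32412608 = -10.95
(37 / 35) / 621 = 37 / 21735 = 0.00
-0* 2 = 0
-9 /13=-0.69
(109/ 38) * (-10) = -28.68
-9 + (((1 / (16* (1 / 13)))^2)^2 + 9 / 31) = -16809329 / 2031616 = -8.27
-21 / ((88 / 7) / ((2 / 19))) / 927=-49 / 258324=-0.00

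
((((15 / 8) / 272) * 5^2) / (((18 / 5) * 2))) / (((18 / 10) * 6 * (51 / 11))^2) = 1890625 / 198046881792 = 0.00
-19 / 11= -1.73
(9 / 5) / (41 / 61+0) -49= -9496 / 205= -46.32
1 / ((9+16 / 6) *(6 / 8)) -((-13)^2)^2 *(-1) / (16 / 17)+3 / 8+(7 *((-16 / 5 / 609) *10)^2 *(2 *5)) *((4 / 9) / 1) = 1157656251149 / 38147760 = 30346.64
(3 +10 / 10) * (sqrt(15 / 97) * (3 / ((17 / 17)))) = 12 * sqrt(1455) / 97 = 4.72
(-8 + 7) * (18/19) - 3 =-75/19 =-3.95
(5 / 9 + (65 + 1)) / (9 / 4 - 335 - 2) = -2396 / 12051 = -0.20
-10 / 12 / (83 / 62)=-155 / 249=-0.62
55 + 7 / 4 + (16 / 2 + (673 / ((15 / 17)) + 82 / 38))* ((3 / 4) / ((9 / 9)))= 241839 / 380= 636.42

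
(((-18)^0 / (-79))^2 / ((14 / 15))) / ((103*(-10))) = -3 / 17999044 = -0.00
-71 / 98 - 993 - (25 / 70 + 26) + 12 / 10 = -249626 / 245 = -1018.88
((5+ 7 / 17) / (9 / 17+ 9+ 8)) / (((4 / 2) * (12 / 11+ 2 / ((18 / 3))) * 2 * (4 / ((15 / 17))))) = 11385 / 952408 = 0.01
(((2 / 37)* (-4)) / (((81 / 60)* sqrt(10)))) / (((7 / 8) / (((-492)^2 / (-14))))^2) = -555567218688* sqrt(10) / 88837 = -19776194.65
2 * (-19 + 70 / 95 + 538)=19750 / 19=1039.47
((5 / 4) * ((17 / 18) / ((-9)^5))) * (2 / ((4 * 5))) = -17 / 8503056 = -0.00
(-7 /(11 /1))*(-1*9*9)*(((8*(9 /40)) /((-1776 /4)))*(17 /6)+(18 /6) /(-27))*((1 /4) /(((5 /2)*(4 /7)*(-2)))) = 720153 /1302400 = 0.55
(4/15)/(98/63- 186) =-3/2075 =-0.00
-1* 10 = -10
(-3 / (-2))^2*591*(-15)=-19946.25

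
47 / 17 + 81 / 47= 3586 / 799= 4.49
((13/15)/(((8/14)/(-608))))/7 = -131.73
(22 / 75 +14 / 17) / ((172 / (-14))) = -4984 / 54825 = -0.09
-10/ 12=-5/ 6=-0.83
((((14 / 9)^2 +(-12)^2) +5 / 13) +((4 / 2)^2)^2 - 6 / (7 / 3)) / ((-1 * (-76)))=1181077 / 560196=2.11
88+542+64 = 694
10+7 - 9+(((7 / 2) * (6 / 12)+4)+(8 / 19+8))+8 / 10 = 8729 / 380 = 22.97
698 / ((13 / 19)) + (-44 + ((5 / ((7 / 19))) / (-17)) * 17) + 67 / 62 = 5436987 / 5642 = 963.66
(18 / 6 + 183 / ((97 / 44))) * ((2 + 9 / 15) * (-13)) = -1409967 / 485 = -2907.15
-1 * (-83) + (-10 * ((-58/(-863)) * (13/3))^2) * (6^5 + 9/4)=-4851583703/744769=-6514.21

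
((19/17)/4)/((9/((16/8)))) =19/306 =0.06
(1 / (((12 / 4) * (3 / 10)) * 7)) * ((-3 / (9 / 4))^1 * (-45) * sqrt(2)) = 200 * sqrt(2) / 21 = 13.47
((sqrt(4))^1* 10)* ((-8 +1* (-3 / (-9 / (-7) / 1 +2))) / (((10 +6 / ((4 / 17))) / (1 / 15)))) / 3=-1640 / 14697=-0.11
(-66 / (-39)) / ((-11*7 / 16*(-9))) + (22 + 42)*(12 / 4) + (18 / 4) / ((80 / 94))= 12928837 / 65520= 197.33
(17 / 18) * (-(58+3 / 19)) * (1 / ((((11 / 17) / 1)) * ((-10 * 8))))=63869 / 60192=1.06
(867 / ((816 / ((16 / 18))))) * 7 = 119 / 18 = 6.61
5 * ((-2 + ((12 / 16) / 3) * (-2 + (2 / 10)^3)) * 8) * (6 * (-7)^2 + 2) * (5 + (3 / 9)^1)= -11830528 / 75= -157740.37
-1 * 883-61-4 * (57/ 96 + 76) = -10003/ 8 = -1250.38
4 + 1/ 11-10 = -65/ 11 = -5.91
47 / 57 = 0.82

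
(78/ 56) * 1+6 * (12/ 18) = 5.39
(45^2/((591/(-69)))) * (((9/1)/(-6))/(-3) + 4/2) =-232875/394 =-591.05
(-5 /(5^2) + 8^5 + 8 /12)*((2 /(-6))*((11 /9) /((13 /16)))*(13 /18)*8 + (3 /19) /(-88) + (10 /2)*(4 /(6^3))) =-560437610819 /6094440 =-91958.84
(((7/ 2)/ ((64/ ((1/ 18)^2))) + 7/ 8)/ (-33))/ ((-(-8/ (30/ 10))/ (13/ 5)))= -94367/ 3649536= -0.03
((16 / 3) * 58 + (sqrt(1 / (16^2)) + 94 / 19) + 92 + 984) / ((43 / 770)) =488177305 / 19608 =24896.84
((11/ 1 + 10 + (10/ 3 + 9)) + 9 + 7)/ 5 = 148/ 15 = 9.87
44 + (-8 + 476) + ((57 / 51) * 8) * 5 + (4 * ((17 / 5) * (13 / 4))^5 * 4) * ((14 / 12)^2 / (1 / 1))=439211550729133 / 122400000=3588329.66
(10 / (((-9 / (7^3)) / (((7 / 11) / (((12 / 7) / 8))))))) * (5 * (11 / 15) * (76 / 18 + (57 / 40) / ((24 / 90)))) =-231516425 / 5832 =-39697.60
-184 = -184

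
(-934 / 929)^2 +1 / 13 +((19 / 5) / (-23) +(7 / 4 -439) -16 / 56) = -15773480337421 / 36126896260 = -436.61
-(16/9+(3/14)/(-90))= -2237/1260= -1.78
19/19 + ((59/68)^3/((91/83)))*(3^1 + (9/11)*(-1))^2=207515156/54097043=3.84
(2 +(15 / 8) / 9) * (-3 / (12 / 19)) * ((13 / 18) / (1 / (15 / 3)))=-65455 / 1728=-37.88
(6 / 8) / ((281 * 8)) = 3 / 8992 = 0.00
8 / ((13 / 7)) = 56 / 13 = 4.31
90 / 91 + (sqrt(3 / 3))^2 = 181 / 91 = 1.99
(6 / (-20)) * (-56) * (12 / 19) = 1008 / 95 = 10.61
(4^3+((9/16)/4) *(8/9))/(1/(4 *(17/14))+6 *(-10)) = -459/428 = -1.07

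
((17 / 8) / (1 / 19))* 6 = 969 / 4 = 242.25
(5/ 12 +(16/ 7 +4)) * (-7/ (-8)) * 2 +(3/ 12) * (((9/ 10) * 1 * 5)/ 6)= 143/ 12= 11.92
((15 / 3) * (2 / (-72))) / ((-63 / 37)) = 185 / 2268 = 0.08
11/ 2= 5.50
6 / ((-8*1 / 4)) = -3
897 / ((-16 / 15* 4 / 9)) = -121095 / 64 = -1892.11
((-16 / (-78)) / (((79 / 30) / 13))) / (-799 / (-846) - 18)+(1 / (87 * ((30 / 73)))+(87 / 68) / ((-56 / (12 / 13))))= -0.05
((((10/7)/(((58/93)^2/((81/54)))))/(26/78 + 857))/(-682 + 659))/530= -77841/147658581728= -0.00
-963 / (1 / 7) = -6741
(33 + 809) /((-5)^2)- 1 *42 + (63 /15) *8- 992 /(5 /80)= -396168 /25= -15846.72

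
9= 9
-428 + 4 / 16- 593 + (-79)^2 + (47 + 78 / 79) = 1664763 / 316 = 5268.24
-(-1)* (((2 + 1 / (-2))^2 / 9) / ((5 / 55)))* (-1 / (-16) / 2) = 11 / 128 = 0.09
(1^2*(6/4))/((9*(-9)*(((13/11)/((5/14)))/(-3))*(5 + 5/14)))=11/3510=0.00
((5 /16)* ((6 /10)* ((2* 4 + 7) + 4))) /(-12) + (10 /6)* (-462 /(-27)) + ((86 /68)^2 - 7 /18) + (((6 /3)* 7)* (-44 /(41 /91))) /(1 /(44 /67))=-1191356371307 /1371829824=-868.44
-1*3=-3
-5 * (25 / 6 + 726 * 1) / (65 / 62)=-10447 / 3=-3482.33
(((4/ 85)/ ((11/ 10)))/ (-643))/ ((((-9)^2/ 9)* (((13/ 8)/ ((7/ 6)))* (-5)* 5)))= 224/ 1055114775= 0.00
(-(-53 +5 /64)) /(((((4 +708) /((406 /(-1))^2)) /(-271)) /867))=-32794095785031 /11392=-2878695205.85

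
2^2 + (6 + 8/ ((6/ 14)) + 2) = 92/ 3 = 30.67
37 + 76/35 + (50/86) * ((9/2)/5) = 119481/3010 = 39.69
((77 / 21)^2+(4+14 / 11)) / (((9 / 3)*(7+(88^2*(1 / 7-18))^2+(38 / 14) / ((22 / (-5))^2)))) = 3995068 / 12245029636572099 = 0.00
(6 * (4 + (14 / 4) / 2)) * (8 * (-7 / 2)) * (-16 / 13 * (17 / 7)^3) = 10847904 / 637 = 17029.68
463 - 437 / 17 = 7434 / 17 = 437.29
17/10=1.70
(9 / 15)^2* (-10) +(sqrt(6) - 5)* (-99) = 2457 / 5 - 99* sqrt(6) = 248.90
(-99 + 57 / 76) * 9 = -3537 / 4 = -884.25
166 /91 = 1.82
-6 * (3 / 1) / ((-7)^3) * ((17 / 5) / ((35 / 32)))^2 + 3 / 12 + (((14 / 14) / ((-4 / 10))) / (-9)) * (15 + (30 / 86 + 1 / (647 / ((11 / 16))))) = 5.02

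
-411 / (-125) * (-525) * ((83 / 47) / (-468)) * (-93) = -605.77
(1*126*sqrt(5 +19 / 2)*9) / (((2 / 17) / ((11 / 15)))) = 35343*sqrt(58) / 10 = 26916.43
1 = 1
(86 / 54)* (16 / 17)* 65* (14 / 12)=156520 / 1377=113.67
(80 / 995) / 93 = 16 / 18507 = 0.00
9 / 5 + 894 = 4479 / 5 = 895.80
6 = 6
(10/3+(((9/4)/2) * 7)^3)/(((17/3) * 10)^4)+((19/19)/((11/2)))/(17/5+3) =133857912517/4703902720000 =0.03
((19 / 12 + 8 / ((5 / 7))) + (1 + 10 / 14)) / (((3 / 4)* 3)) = 6089 / 945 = 6.44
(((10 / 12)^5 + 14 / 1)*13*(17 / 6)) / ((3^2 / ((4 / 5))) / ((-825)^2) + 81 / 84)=550.11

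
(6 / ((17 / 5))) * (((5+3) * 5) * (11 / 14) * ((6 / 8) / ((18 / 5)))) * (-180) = -247500 / 119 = -2079.83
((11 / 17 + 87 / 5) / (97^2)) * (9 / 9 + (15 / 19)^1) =3068 / 893855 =0.00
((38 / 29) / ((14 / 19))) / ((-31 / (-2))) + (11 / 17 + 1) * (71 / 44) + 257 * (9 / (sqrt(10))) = 3262635 / 1176791 + 2313 * sqrt(10) / 10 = 734.21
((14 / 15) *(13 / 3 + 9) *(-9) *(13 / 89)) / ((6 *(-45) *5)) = 728 / 60075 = 0.01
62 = 62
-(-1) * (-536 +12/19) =-10172/19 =-535.37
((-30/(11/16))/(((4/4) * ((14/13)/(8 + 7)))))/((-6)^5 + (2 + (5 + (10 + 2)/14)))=46800/598147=0.08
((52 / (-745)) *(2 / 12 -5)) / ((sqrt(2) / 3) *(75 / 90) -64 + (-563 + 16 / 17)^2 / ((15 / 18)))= 1288938664803816 / 1448137812390293411015 -188924502 *sqrt(2) / 289627562478058682203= 0.00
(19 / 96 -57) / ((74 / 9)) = -16359 / 2368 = -6.91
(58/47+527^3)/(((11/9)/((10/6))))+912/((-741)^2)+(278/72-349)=199585815.18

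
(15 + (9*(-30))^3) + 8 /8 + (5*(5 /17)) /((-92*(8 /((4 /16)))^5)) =-1032945908561477657 /52479131648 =-19682984.00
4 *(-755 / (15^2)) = -13.42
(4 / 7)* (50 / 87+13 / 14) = 3662 / 4263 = 0.86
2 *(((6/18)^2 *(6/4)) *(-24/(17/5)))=-40/17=-2.35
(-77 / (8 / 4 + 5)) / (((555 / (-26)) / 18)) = 9.28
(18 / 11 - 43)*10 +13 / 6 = -27157 / 66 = -411.47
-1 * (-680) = 680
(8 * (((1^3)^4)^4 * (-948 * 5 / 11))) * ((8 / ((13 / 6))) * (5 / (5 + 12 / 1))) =-9100800 / 2431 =-3743.64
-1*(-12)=12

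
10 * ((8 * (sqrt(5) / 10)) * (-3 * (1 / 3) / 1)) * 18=-144 * sqrt(5)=-321.99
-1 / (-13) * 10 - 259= -3357 / 13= -258.23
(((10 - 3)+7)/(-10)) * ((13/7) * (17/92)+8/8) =-173/92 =-1.88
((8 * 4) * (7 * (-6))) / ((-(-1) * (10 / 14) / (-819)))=7705152 / 5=1541030.40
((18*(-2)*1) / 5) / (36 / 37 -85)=1332 / 15545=0.09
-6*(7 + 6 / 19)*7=-5838 / 19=-307.26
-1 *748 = -748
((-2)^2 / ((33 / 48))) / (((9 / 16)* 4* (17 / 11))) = 256 / 153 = 1.67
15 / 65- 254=-3299 / 13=-253.77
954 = 954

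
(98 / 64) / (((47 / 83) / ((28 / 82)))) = 28469 / 30832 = 0.92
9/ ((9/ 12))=12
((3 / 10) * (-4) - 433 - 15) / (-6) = 1123 / 15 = 74.87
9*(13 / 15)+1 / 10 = 79 / 10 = 7.90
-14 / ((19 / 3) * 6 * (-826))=1 / 2242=0.00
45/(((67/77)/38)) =131670/67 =1965.22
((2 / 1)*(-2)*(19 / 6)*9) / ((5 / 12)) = -1368 / 5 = -273.60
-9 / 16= -0.56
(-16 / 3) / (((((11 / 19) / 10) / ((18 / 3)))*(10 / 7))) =-4256 / 11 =-386.91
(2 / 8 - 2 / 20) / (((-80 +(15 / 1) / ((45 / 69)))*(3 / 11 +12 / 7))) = -77 / 58140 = -0.00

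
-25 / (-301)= 25 / 301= 0.08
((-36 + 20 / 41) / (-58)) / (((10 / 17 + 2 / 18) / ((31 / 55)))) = 3452904 / 6997265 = 0.49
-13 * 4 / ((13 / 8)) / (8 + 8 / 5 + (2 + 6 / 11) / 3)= -1320 / 431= -3.06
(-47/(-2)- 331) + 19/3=-1807/6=-301.17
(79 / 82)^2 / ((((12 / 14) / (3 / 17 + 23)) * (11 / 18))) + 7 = 30219875 / 628694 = 48.07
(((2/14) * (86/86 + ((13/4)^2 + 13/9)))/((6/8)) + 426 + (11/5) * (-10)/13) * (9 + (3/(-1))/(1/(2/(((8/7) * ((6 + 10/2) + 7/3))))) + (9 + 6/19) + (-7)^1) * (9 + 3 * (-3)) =0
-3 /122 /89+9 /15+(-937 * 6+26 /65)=-61032821 /10858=-5621.00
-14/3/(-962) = 7/1443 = 0.00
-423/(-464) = 423/464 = 0.91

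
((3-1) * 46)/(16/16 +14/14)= 46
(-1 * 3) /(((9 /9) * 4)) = -3 /4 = -0.75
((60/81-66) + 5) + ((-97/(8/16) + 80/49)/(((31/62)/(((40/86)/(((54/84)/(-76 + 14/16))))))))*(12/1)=250882.20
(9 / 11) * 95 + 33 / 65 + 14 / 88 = 224207 / 2860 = 78.39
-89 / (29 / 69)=-6141 / 29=-211.76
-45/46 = -0.98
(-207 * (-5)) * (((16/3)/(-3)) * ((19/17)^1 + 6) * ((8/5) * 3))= -1068672/17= -62863.06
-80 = -80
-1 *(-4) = 4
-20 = -20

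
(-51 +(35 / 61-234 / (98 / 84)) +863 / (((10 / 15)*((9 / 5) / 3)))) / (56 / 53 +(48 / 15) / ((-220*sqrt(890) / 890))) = 251541497735*sqrt(890) / 8418725168 +1305168148625 / 601337512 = 3061.81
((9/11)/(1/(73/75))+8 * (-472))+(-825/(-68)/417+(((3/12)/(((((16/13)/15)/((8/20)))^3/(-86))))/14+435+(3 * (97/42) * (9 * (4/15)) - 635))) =-4136.47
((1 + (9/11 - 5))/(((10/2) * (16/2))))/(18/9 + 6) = -7/704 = -0.01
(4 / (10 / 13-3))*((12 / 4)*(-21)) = 3276 / 29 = 112.97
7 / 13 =0.54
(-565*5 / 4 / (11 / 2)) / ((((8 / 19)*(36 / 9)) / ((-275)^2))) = -369015625 / 64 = -5765869.14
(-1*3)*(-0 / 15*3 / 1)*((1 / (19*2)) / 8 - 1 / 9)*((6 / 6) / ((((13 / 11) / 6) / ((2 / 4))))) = 0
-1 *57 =-57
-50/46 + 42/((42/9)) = 182/23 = 7.91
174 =174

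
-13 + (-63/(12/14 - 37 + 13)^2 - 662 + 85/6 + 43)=-1801945/2916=-617.95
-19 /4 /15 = -19 /60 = -0.32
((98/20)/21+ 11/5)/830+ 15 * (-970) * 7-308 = -2543734127/24900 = -102158.00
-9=-9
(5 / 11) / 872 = 5 / 9592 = 0.00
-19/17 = -1.12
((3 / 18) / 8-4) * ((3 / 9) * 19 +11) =-68.97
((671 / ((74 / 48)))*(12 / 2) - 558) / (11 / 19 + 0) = 1443582 / 407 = 3546.88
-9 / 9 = -1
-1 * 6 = -6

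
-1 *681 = -681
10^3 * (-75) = -75000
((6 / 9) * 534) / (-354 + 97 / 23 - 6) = -8188 / 8183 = -1.00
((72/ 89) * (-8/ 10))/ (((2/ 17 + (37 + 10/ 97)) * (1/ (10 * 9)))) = -2849472/ 1820851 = -1.56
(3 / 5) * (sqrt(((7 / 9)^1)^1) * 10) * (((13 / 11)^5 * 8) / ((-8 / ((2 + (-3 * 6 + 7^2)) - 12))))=-15594306 * sqrt(7) / 161051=-256.18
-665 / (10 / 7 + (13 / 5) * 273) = -23275 / 24893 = -0.94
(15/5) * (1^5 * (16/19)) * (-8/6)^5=-10.65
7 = 7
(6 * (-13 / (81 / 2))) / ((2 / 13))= -12.52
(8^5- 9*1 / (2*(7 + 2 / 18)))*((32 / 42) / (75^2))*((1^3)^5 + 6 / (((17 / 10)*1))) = 2713909 / 135000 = 20.10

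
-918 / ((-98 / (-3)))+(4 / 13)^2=-231929 / 8281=-28.01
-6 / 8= -3 / 4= -0.75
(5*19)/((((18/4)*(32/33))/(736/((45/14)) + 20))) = 585409/108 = 5420.45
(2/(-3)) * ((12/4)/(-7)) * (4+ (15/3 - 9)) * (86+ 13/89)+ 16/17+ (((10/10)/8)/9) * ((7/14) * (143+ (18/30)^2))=7408/3825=1.94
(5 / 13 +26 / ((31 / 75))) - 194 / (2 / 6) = -209041 / 403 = -518.71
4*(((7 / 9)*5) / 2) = 70 / 9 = 7.78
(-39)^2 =1521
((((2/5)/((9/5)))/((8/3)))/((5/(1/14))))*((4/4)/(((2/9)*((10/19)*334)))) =57/1870400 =0.00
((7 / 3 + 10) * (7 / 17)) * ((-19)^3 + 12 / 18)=-34829.58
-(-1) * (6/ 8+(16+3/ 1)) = 79/ 4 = 19.75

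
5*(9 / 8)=45 / 8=5.62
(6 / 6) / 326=1 / 326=0.00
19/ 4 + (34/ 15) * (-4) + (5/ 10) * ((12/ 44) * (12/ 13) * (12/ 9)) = -35597/ 8580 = -4.15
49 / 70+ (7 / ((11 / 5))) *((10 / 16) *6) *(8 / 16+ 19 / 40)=21707 / 1760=12.33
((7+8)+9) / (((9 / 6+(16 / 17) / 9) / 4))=29376 / 491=59.83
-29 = -29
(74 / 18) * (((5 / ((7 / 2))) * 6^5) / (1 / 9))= 411017.14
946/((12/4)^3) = 946/27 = 35.04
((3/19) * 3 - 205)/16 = -1943/152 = -12.78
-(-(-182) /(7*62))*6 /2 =-39 /31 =-1.26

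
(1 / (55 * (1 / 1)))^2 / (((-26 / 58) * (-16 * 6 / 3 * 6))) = 29 / 7550400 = 0.00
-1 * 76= -76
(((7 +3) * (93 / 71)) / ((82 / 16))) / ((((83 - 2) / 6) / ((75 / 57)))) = 124000 / 497781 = 0.25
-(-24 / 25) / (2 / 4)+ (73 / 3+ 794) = 61519 / 75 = 820.25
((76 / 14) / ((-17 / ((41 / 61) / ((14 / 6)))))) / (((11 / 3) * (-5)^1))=14022 / 2794715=0.01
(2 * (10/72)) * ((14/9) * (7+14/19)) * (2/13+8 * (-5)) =-888370/6669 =-133.21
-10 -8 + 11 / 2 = -25 / 2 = -12.50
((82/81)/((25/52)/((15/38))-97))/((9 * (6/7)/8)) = -0.01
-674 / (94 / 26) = -8762 / 47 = -186.43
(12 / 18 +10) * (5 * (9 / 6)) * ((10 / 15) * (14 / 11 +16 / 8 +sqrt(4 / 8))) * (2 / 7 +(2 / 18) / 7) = 1520 * sqrt(2) / 189 +12160 / 231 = 64.01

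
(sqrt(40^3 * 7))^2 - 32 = 447968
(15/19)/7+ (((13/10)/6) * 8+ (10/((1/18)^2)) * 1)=6467483/1995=3241.85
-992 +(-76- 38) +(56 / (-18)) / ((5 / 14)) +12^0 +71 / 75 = -250372 / 225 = -1112.76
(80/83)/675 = 16/11205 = 0.00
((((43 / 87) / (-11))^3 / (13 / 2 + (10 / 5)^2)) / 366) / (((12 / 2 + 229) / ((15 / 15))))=-79507 / 791542175265765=-0.00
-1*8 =-8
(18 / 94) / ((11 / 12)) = 108 / 517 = 0.21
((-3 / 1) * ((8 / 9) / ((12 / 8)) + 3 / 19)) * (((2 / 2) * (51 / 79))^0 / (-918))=385 / 156978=0.00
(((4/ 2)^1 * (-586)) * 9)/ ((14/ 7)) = -5274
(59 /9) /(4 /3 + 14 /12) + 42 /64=4721 /1440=3.28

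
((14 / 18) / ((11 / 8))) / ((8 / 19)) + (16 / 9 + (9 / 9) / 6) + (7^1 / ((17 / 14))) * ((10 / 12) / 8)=5817 / 1496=3.89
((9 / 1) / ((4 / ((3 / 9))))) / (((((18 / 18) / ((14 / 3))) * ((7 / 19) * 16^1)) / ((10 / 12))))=0.49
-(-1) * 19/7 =19/7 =2.71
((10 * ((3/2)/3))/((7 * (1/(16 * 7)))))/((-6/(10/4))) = -33.33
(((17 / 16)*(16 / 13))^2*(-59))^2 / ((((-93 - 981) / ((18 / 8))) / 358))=-872209803 / 114244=-7634.62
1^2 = 1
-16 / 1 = -16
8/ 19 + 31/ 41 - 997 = -775746/ 779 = -995.82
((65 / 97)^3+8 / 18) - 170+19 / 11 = -15136874020 / 90354627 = -167.53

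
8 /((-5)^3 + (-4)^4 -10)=8 /121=0.07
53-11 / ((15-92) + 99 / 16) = 5475 / 103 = 53.16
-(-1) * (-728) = -728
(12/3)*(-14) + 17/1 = -39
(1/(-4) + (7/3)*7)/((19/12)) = 193/19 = 10.16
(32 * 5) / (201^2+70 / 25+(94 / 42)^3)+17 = 15910749529 / 935708537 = 17.00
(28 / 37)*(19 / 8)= 133 / 74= 1.80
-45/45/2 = -1/2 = -0.50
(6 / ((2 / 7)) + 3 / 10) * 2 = 213 / 5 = 42.60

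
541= 541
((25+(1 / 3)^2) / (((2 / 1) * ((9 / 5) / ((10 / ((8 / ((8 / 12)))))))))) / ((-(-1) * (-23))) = -2825 / 11178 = -0.25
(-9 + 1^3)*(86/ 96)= -43/ 6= -7.17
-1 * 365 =-365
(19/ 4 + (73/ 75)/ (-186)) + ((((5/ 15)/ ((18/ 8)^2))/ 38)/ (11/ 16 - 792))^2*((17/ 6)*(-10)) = 150783426411081667217/ 31778889378146291700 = 4.74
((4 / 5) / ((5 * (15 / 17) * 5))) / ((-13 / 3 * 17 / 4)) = -16 / 8125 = -0.00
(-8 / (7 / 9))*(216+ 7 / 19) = -295992 / 133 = -2225.50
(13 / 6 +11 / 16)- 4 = -55 / 48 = -1.15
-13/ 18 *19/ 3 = -247/ 54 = -4.57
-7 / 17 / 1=-7 / 17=-0.41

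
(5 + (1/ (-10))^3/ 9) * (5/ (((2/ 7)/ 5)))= 314993/ 720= 437.49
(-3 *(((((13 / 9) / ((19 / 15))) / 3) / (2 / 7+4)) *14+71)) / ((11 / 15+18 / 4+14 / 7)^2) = -3706000 / 894691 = -4.14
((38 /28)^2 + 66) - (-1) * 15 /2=14767 /196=75.34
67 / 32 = 2.09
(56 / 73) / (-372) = -14 / 6789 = -0.00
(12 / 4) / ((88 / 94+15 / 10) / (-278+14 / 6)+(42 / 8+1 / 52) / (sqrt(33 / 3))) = 148922647731 / 14177656031219+8072199917223 * sqrt(11) / 14177656031219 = 1.90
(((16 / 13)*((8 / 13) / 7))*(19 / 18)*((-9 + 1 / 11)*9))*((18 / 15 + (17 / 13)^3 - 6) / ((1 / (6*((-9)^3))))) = -2097100793088 / 20421115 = -102692.77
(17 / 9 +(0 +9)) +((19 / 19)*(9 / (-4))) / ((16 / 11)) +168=102149 / 576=177.34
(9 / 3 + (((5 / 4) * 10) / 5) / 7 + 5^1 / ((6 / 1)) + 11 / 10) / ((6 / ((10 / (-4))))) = -1111 / 504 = -2.20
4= 4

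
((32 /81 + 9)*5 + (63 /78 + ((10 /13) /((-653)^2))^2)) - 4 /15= 1182680340256333591 /24889974323616090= 47.52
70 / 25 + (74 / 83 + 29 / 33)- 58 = -731719 / 13695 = -53.43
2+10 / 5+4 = 8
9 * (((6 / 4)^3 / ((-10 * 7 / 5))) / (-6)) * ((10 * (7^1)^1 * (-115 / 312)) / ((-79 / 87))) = 1350675 / 131456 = 10.27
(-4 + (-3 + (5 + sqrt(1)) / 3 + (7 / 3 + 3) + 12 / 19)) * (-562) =-30910 / 57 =-542.28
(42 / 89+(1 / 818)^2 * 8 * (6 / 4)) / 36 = 2342023 / 178656108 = 0.01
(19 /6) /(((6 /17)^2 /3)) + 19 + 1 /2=6895 /72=95.76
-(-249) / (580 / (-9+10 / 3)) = -1411 / 580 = -2.43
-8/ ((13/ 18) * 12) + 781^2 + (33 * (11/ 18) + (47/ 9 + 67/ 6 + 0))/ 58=4139193359/ 6786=609960.71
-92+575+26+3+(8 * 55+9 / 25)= 23809 / 25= 952.36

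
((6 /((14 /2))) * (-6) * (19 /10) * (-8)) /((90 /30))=912 /35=26.06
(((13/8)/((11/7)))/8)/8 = 91/5632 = 0.02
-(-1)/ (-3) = -1/ 3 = -0.33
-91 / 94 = -0.97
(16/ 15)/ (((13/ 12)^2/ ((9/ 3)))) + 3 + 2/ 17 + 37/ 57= 5316826/ 818805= 6.49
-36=-36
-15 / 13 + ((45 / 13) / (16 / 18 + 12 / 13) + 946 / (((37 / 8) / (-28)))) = -583930279 / 101972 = -5726.38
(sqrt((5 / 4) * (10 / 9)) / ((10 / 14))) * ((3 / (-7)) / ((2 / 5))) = -5 * sqrt(2) / 4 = -1.77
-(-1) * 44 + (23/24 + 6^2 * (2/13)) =15755/312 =50.50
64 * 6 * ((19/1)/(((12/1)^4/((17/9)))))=323/486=0.66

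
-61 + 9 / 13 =-784 / 13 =-60.31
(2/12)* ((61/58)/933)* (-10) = -305/162342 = -0.00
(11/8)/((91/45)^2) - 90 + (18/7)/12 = -5925849/66248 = -89.45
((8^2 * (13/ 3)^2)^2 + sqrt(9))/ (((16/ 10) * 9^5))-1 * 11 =164029223/ 38263752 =4.29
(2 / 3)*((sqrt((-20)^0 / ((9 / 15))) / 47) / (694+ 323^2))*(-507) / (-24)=169*sqrt(15) / 177698916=0.00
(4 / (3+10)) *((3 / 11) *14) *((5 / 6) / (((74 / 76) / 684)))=3638880 / 5291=687.75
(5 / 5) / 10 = 1 / 10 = 0.10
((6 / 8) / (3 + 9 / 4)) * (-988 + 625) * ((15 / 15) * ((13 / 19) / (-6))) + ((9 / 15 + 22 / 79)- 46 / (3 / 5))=-22025189 / 315210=-69.87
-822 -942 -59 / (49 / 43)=-88973 / 49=-1815.78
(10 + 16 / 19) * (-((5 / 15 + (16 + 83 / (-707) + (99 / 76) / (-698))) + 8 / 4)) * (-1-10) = 2321916438017 / 1068890676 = 2172.27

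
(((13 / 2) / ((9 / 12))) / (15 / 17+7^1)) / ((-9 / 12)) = -884 / 603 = -1.47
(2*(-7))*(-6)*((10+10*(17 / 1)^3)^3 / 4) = 2491866382824000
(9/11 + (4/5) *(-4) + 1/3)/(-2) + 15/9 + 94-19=4273/55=77.69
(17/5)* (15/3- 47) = -714/5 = -142.80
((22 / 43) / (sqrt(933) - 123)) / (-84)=11 * sqrt(933) / 25637976 +451 / 8545992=0.00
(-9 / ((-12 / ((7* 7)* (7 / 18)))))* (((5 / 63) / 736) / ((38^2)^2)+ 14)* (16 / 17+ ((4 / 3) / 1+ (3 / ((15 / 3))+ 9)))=50207979602083961 / 21132269521920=2375.89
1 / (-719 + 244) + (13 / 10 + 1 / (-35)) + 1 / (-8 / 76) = -27367 / 3325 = -8.23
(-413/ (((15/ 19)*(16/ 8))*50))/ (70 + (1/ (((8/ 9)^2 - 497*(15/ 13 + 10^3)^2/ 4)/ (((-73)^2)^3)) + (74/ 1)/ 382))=10220373555876401897/ 2236933540216714675500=0.00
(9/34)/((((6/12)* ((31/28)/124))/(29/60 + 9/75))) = 15204/425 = 35.77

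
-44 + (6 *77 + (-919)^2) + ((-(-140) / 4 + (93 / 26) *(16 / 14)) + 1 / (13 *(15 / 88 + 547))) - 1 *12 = 3702597821270 / 4381741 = 845006.09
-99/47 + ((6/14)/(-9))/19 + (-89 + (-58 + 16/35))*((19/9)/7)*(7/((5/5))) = -12516709/40185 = -311.48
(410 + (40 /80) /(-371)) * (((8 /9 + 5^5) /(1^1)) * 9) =1222656161 /106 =11534492.08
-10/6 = -5/3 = -1.67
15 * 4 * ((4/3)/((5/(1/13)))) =16/13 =1.23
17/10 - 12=-103/10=-10.30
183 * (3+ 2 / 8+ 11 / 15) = 14579 / 20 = 728.95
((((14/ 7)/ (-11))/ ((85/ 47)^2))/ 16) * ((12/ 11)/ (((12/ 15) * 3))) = -2209/ 1398760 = -0.00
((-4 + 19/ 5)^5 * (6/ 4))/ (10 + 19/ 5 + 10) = -0.00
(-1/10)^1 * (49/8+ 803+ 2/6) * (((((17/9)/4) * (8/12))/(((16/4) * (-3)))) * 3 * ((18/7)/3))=330259/60480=5.46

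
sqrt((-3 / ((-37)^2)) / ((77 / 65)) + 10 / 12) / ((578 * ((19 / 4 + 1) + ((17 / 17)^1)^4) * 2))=sqrt(242963490) / 133384482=0.00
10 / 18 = 0.56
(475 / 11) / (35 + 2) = 475 / 407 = 1.17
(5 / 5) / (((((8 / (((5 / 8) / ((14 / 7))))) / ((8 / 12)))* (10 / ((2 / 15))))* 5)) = 1 / 14400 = 0.00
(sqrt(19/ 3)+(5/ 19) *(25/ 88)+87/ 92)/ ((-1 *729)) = -0.00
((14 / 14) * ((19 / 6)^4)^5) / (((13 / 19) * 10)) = 1502648008.20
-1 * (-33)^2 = -1089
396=396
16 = 16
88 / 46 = 1.91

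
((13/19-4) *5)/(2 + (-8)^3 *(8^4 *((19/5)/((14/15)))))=0.00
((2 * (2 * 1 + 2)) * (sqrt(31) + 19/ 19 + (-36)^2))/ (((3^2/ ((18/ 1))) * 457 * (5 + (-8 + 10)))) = 16 * sqrt(31)/ 3199 + 20752/ 3199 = 6.51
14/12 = 1.17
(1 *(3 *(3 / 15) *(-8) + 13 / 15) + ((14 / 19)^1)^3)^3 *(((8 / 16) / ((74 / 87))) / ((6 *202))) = -1393113532942423069 / 65117732036406642000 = -0.02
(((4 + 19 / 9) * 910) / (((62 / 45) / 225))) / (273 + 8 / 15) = 38390625 / 11563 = 3320.13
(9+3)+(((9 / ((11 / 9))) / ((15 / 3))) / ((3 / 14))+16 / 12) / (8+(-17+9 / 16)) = 245636 / 22275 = 11.03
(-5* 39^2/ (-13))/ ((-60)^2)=13/ 80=0.16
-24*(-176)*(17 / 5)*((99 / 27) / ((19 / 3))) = 789888 / 95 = 8314.61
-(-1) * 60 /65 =12 /13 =0.92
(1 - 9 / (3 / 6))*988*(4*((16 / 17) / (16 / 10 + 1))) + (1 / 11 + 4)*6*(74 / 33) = -2936060 / 121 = -24264.96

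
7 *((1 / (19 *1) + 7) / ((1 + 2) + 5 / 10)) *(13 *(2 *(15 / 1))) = 104520 / 19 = 5501.05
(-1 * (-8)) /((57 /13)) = 104 /57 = 1.82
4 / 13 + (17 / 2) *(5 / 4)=1137 / 104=10.93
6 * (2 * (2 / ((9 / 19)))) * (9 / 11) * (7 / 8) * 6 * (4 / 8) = 1197 / 11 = 108.82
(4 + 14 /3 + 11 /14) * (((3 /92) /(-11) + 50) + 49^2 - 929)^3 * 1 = 1450686147182109433657 /43530216576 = 33325957490.92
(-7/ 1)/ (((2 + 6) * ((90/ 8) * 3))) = -0.03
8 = 8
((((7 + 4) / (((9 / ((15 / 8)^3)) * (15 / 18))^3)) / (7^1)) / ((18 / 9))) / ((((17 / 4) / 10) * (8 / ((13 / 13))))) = 626484375 / 3992977408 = 0.16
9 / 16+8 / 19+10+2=3947 / 304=12.98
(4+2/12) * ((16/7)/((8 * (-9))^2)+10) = 567025/13608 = 41.67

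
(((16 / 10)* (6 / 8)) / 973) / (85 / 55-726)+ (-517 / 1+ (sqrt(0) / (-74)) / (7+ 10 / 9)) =-20043668711 / 38769185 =-517.00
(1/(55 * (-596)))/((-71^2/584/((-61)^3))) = -33139226/41310995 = -0.80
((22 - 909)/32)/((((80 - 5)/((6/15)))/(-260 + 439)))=-158773/6000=-26.46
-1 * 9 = -9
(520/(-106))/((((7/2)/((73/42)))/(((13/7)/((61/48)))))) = -3947840/1108919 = -3.56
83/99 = 0.84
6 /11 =0.55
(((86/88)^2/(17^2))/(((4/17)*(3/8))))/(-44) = -1849/2172192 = -0.00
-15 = -15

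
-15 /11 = -1.36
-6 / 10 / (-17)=3 / 85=0.04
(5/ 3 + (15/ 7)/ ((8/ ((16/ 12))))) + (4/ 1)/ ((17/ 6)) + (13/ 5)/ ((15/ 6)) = 79889/ 17850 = 4.48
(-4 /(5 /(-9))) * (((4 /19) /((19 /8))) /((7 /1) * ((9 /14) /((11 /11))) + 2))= 2304 /23465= 0.10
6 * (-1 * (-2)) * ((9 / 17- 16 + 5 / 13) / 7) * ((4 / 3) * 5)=-266720 / 1547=-172.41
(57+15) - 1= 71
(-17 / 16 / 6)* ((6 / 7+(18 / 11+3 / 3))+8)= -5015 / 2464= -2.04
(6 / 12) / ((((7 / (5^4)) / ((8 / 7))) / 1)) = 51.02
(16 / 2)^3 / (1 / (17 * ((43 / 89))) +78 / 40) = 7485440 / 30289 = 247.13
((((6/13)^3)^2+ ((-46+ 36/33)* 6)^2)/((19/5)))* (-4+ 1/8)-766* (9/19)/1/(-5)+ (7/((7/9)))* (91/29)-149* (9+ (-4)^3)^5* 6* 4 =2895863100470608335554109/1609040914195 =1799744851062.04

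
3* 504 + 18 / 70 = 52929 / 35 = 1512.26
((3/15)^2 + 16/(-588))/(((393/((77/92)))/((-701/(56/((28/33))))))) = -32947/113891400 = -0.00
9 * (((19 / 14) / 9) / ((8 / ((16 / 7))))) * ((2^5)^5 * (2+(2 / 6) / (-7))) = 25402237.64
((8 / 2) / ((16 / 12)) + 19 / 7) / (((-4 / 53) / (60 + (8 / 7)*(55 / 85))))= -3830840 / 833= -4598.85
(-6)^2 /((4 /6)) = 54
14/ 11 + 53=597/ 11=54.27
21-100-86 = -165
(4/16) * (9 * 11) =99/4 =24.75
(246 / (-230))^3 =-1860867 / 1520875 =-1.22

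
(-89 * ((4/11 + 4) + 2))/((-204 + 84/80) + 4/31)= 3862600/1383239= 2.79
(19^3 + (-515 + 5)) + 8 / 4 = 6351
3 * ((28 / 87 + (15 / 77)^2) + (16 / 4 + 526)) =273571777 / 171941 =1591.08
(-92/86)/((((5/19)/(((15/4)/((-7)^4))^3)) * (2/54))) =-7964325/19045611188576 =-0.00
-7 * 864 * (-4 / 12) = 2016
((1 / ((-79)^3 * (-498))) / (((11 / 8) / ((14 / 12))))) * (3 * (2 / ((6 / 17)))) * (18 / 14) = 34 / 450144607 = 0.00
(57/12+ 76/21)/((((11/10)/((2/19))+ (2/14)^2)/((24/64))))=24605/82088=0.30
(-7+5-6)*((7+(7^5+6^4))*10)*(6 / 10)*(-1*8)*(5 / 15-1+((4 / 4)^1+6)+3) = 64906240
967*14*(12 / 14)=11604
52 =52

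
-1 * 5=-5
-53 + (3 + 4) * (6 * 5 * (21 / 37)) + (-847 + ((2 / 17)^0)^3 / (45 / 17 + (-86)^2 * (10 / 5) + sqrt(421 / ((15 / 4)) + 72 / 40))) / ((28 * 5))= 295587065128147871 / 4915049017792480 - 289 * sqrt(25665) / 132839162643040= 60.14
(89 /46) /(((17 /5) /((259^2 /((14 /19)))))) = 81024265 /1564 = 51805.80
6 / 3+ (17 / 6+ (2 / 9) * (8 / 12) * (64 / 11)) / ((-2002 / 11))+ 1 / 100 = 1344388 / 675675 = 1.99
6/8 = 0.75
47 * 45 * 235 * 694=344935350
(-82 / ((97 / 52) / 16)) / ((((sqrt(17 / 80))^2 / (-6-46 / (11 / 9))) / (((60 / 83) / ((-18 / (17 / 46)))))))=-4366336000 / 2036903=-2143.62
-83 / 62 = -1.34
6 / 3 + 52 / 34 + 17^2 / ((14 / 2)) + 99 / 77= 46.10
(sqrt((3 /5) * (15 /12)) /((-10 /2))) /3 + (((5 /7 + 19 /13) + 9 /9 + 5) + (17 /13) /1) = 863 /91-sqrt(3) /30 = 9.43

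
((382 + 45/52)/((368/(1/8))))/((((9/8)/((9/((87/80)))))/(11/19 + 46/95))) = 2010809/1976988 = 1.02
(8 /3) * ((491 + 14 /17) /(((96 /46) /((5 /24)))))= 106835 /816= 130.93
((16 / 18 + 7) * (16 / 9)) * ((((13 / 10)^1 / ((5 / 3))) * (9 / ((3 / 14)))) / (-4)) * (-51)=439348 / 75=5857.97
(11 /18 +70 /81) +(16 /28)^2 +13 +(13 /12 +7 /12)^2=139547 /7938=17.58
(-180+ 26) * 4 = -616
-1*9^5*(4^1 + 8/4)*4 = -1417176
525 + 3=528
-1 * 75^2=-5625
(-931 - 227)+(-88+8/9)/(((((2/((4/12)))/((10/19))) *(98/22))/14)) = -606374/513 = -1182.02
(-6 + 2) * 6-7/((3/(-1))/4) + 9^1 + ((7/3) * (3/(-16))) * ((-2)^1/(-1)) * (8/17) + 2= -208/51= -4.08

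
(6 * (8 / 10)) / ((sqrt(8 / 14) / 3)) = 36 * sqrt(7) / 5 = 19.05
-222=-222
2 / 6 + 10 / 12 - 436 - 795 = -7379 / 6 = -1229.83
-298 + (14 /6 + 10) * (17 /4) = -2947 /12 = -245.58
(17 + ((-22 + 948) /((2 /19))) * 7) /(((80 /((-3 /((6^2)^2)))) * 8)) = -1711 /7680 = -0.22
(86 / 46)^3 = 79507 / 12167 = 6.53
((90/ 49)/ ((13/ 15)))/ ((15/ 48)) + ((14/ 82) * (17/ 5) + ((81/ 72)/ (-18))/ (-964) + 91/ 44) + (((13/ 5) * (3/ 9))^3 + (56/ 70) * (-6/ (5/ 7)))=50271079546921/ 14955012072000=3.36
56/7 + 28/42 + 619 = 1883/3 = 627.67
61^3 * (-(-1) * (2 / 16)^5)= 226981 / 32768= 6.93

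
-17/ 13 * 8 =-136/ 13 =-10.46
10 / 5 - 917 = -915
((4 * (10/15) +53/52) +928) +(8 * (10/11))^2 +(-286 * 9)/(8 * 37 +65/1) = 6660563159/6814236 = 977.45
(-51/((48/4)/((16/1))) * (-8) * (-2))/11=-1088/11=-98.91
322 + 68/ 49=15846/ 49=323.39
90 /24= 15 /4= 3.75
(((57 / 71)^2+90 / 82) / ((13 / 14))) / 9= 560084 / 2686853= 0.21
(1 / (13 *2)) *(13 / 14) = 1 / 28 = 0.04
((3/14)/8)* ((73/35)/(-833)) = -219/3265360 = -0.00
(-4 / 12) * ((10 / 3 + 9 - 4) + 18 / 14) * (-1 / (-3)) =-202 / 189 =-1.07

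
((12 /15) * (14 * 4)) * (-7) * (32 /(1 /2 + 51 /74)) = -464128 /55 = -8438.69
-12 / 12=-1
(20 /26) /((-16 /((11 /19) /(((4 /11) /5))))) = -3025 /7904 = -0.38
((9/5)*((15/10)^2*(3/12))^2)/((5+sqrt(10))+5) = 81/1280 - 81*sqrt(10)/12800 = 0.04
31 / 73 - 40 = -2889 / 73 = -39.58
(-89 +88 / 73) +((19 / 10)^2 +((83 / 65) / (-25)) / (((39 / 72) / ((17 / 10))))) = -2601405219 / 30842500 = -84.34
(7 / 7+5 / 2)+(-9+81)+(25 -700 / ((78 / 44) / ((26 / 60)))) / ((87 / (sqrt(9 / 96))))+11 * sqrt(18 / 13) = -1315 * sqrt(6) / 6264+33 * sqrt(26) / 13+151 / 2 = 87.93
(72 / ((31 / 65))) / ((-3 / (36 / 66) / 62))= -18720 / 11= -1701.82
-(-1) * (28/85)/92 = 7/1955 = 0.00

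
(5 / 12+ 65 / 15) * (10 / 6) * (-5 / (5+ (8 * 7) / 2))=-1.20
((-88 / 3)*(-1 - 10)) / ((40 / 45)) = 363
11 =11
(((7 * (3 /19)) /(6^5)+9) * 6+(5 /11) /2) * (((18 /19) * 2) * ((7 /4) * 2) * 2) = 34273043 /47652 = 719.24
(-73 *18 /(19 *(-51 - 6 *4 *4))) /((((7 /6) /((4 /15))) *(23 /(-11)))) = -38544 /749455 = -0.05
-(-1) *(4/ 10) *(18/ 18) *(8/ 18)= 0.18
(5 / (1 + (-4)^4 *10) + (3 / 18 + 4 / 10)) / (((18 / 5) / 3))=43687 / 92196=0.47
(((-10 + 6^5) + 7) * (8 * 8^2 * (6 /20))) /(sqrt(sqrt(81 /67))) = 1989888 * 67^(1 /4) /5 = 1138616.12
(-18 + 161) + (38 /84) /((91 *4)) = 2186203 /15288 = 143.00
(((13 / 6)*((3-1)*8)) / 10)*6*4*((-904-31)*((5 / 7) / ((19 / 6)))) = -2333760 / 133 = -17547.07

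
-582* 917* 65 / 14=-2477865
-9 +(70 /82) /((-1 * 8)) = -2987 /328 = -9.11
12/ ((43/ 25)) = 6.98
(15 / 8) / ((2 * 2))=15 / 32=0.47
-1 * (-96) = 96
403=403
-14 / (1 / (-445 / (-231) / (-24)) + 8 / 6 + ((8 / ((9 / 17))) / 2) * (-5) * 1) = 28035 / 97928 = 0.29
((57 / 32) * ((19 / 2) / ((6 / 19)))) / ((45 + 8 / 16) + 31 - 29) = 361 / 320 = 1.13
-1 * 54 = -54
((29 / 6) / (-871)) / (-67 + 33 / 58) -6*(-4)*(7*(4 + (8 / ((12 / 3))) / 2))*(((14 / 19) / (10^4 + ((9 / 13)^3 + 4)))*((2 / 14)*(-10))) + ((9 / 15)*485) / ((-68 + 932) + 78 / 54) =1159972671685688960 / 4678362050506551069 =0.25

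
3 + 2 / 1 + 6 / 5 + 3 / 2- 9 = -13 / 10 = -1.30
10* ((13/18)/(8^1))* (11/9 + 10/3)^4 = 183674465/472392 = 388.82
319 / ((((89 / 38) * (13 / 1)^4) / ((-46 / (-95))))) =29348 / 12709645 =0.00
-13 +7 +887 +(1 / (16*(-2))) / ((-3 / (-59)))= 84517 / 96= 880.39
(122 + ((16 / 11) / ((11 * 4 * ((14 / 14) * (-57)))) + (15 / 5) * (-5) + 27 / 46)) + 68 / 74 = 108.51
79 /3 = 26.33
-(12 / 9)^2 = -16 / 9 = -1.78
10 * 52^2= 27040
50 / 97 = 0.52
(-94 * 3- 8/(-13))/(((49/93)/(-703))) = 239156382/637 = 375441.73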